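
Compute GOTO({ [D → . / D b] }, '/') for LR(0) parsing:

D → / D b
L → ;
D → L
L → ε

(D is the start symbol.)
{ [D → . / D b], [D → . L], [D → / . D b], [L → . ;], [L → .] }

GOTO(I, '/') = CLOSURE({ [A → αX.β] : [A → α.Xβ] ∈ I, X = '/' })

Items with dot before '/', with the dot advanced:
  [D → . / D b] → [D → / . D b]
Closure of the advanced items:
  [D → / . D b] has the dot before D: add [D → . / D b], [D → . L]
  [D → . L] has the dot before L: add [L → . ;], [L → .]

GOTO = { [D → . / D b], [D → . L], [D → / . D b], [L → . ;], [L → .] }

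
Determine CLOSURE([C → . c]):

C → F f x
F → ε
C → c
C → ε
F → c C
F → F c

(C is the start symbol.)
To compute CLOSURE, for each item [A → α.Bβ] where B is a non-terminal, add [B → .γ] for all productions B → γ; repeat for the newly added items until nothing changes.

Start with: [C → . c]
The dot precedes the terminal c, so nothing is added.

CLOSURE = { [C → . c] }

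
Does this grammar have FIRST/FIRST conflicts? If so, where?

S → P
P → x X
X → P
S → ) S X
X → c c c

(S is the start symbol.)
No FIRST/FIRST conflicts.

A FIRST/FIRST conflict occurs when two productions N → α and N → β for the same non-terminal have FIRST(α) ∩ FIRST(β) ≠ ∅ (with ε ∈ FIRST of a nullable right-hand side, so two nullable alternatives also conflict).

FIRST sets of the non-terminals at (or reachable through a nullable prefix from) the front of some alternative:
  FIRST(P) = { 'x' }

Productions for S:
  S → P: FIRST = { 'x' }
  S → ) S X: FIRST = { ')' }
Productions for X:
  X → P: FIRST = { 'x' }
  X → c c c: FIRST = { 'c' }
P has only one production, so no FIRST/FIRST conflict is possible there.

All alternatives of each non-terminal have pairwise disjoint FIRST sets.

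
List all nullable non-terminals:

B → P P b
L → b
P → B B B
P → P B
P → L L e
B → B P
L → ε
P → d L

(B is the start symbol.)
A non-terminal is nullable if it can derive ε (the empty string): either it has an ε-production, or it has a production whose right-hand side consists entirely of nullable non-terminals.

ε-productions: L → ε
So L is immediately nullable.
No further non-terminal can be added: every production for the remaining non-terminals contains a terminal or a non-nullable non-terminal.
Nullable = { 'L' }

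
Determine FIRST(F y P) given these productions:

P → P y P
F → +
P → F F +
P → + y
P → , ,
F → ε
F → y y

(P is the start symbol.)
{ '+', 'y' }

FIRST sets of the non-terminals involved (from the grammar, by fixed-point iteration):
  FIRST(F) = { '+', 'y', ε }

To compute FIRST(F y P), process the symbols left to right:
Symbol F is a non-terminal. Add FIRST(F) \ {ε} = { '+', 'y' }
F is nullable (ε ∈ FIRST(F)), continue to the next symbol.
Symbol y is a terminal. Add 'y' and stop.
FIRST(F y P) = { '+', 'y' }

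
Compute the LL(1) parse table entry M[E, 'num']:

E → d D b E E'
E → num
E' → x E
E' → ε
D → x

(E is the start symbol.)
To find M[E, 'num'], we find productions for E where 'num' is in the predict set (PREDICT(N → α) = (FIRST(α) \ {ε}) ∪ (FOLLOW(N) if α ⇒* ε)).

E → d D b E E': PREDICT = { 'd' }
E → num: PREDICT = { 'num' }
  'num' is in predict set, so this production goes in M[E, 'num']

M[E, 'num'] = E → num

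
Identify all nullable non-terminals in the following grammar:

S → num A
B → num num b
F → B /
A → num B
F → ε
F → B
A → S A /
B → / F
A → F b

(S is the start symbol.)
ε-productions: F → ε
So F is immediately nullable.
No further non-terminal can be added: every production for the remaining non-terminals contains a terminal or a non-nullable non-terminal.
Nullable = { 'F' }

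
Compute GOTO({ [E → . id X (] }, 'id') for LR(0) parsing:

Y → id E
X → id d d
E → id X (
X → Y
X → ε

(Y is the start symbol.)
{ [E → id . X (], [X → . Y], [X → . id d d], [X → .], [Y → . id E] }

GOTO(I, 'id') = CLOSURE({ [A → αX.β] : [A → α.Xβ] ∈ I, X = 'id' })

Items with dot before 'id', with the dot advanced:
  [E → . id X (] → [E → id . X (]
Closure of the advanced items:
  [E → id . X (] has the dot before X: add [X → . id d d], [X → . Y], [X → .]
  [X → . Y] has the dot before Y: add [Y → . id E]

GOTO = { [E → id . X (], [X → . Y], [X → . id d d], [X → .], [Y → . id E] }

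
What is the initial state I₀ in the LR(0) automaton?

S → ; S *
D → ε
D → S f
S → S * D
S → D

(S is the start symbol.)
{ [D → . S f], [D → .], [S → . ; S *], [S → . D], [S → . S * D], [S' → . S] }

First, augment the grammar with S' → S
I₀ = CLOSURE({ [S' → . S] }):
  [S' → . S] has the dot before S: add [S → . ; S *], [S → . S * D], [S → . D]
  [S → . D] has the dot before D: add [D → .], [D → . S f]
No further items can be added.

I₀ = { [D → . S f], [D → .], [S → . ; S *], [S → . D], [S → . S * D], [S' → . S] }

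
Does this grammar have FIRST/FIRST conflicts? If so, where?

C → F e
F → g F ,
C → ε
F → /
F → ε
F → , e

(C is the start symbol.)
No FIRST/FIRST conflicts.

A FIRST/FIRST conflict occurs when two productions N → α and N → β for the same non-terminal have FIRST(α) ∩ FIRST(β) ≠ ∅ (with ε ∈ FIRST of a nullable right-hand side, so two nullable alternatives also conflict).

FIRST sets of the non-terminals at (or reachable through a nullable prefix from) the front of some alternative:
  FIRST(F) = { ',', '/', 'g', ε }

Productions for C:
  C → F e: FIRST = { ',', '/', 'e', 'g' }
  C → ε: FIRST = { ε }
Productions for F:
  F → g F ,: FIRST = { 'g' }
  F → /: FIRST = { '/' }
  F → ε: FIRST = { ε }
  F → , e: FIRST = { ',' }

All alternatives of each non-terminal have pairwise disjoint FIRST sets.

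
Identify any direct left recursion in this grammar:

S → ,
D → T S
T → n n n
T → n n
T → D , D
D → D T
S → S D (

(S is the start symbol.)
Direct left recursion occurs when N → N α for some non-terminal N (the right-hand side begins with the left-hand side itself).

S → ,: starts with ','
D → T S: starts with T
T → n n n: starts with n
T → n n: starts with n
T → D , D: starts with D
D → D T: LEFT RECURSIVE (starts with D)
S → S D (: LEFT RECURSIVE (starts with S)

The grammar has direct left recursion on: D, S.

Answer: Yes, D, S are left-recursive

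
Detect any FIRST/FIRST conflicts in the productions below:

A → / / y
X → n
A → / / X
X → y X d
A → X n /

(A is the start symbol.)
A FIRST/FIRST conflict occurs when two productions N → α and N → β for the same non-terminal have FIRST(α) ∩ FIRST(β) ≠ ∅ (with ε ∈ FIRST of a nullable right-hand side, so two nullable alternatives also conflict).

FIRST sets of the non-terminals at (or reachable through a nullable prefix from) the front of some alternative:
  FIRST(X) = { 'n', 'y' }

Productions for A:
  A → / / y: FIRST = { '/' }
  A → / / X: FIRST = { '/' }
  A → X n /: FIRST = { 'n', 'y' }
Productions for X:
  X → n: FIRST = { 'n' }
  X → y X d: FIRST = { 'y' }

Conflict for A: A → / / y and A → / / X
  Overlap: { '/' }

Answer: Yes. A → '/' '/' y / A → '/' '/' X on { '/' }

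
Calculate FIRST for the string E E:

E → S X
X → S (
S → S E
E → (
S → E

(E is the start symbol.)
{ '(' }

FIRST sets of the non-terminals involved (from the grammar, by fixed-point iteration):
  FIRST(E) = { '(' }

To compute FIRST(E E), process the symbols left to right:
Symbol E is a non-terminal. Add FIRST(E) \ {ε} = { '(' }
E is not nullable (ε ∉ FIRST(E)), so stop here.
FIRST(E E) = { '(' }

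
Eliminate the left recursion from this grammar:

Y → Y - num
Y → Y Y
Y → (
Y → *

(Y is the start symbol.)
Y → ( Y'
Y → * Y'
Y' → - num Y'
Y' → Y Y'
Y' → ε

Y is directly left-recursive. The standard transformation for
  A → A α₁ | ... | A α_m | β₁ | ... | β_n
is
  A  → β₁ A' | ... | β_n A'
  A' → α₁ A' | ... | α_m A' | ε

Y → ( becomes Y → ( Y'
Y → * becomes Y → * Y'
Y → Y - num becomes Y' → - num Y'
Y → Y Y becomes Y' → Y Y'
Add Y' → ε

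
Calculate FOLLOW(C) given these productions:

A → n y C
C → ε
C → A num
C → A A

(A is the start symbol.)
In A → n y C: C is at the end, add FOLLOW(A)

The FOLLOW sets referred to above (computed the same way, to a fixed point):
  FOLLOW(A) = { $, 'n', 'num' }

Taking the union: FOLLOW(C) = { $, 'n', 'num' }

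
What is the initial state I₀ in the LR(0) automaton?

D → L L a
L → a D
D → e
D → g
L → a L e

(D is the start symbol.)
{ [D → . L L a], [D → . e], [D → . g], [D' → . D], [L → . a D], [L → . a L e] }

First, augment the grammar with D' → D
I₀ = CLOSURE({ [D' → . D] }):
  [D' → . D] has the dot before D: add [D → . L L a], [D → . e], [D → . g]
  [D → . L L a] has the dot before L: add [L → . a D], [L → . a L e]
No further items can be added.

I₀ = { [D → . L L a], [D → . e], [D → . g], [D' → . D], [L → . a D], [L → . a L e] }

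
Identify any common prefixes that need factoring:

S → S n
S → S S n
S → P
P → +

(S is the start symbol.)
Left-factoring is needed when two productions for the same non-terminal
share a common prefix on the right-hand side.

Productions for S:
  S → S n
  S → S S n
  S → P

Found common prefix 'S' in productions for S

Answer: Yes, S has productions with common prefix 'S'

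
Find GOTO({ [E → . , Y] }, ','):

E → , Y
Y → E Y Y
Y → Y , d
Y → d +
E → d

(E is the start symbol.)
GOTO(I, ',') = CLOSURE({ [A → αX.β] : [A → α.Xβ] ∈ I, X = ',' })

Items with dot before ',', with the dot advanced:
  [E → . , Y] → [E → , . Y]
Closure of the advanced items:
  [E → , . Y] has the dot before Y: add [Y → . E Y Y], [Y → . Y , d], [Y → . d +]
  [Y → . E Y Y] has the dot before E: add [E → . , Y], [E → . d]

GOTO = { [E → , . Y], [E → . , Y], [E → . d], [Y → . E Y Y], [Y → . Y , d], [Y → . d +] }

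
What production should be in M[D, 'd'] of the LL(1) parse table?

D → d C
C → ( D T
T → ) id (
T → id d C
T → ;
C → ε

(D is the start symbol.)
D → d C

To find M[D, 'd'], we find productions for D where 'd' is in the predict set (PREDICT(N → α) = (FIRST(α) \ {ε}) ∪ (FOLLOW(N) if α ⇒* ε)).

D → d C: PREDICT = { 'd' }
  'd' is in predict set, so this production goes in M[D, 'd']

M[D, 'd'] = D → d C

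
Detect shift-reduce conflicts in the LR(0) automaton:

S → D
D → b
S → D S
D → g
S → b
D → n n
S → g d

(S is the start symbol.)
Yes — I1: [S → D .] vs [D → . b]; I4: [D → g .] vs [S → g . d]

A shift-reduce conflict occurs when an LR(0) state has both:
  - a complete (reduce) item [A → α .] (dot at the end), and
  - a shift item [B → β . c γ] (dot before a terminal).

Augment with S' → S and build the canonical LR(0) collection (I0 = CLOSURE({[S' → . S]}), then GOTO on every symbol after a dot until no new states appear). It has 9 states:
  I0: { [D → . b], [D → . g], [D → . n n], [S → . D S], [S → . D], [S → . b], [S → . g d], [S' → . S] }  — shift
  I1: { [D → . b], [D → . g], [D → . n n], [S → . D S], [S → . D], [S → . b], [S → . g d], [S → D . S], [S → D .] }  — shift, reduce
  I2: { [S' → S .] }  — accept
  I3: { [D → b .], [S → b .] }  — 2 reduces
  I4: { [D → g .], [S → g . d] }  — shift, reduce
  I5: { [D → n . n] }  — shift
  I6: { [D → n n .] }  — reduce
  I7: { [S → g d .] }  — reduce
  I8: { [S → D S .] }  — reduce

I1 contains reduce item [S → D .] and shift items [D → . b], [D → . g], [D → . n n], [S → . b], [S → . g d] — shift-reduce conflict.
I4 contains reduce item [D → g .] and shift item [S → g . d] — shift-reduce conflict.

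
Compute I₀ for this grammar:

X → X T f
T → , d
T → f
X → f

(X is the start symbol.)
First, augment the grammar with X' → X
I₀ = CLOSURE({ [X' → . X] }):
  [X' → . X] has the dot before X: add [X → . X T f], [X → . f]
No further items can be added.

I₀ = { [X → . X T f], [X → . f], [X' → . X] }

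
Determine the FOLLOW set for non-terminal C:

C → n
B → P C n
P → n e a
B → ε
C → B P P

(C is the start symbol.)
{ $, 'n' }

To compute FOLLOW(C), find every occurrence of C on a right-hand side N → α C β: add FIRST(β) \ {ε}, and if β is empty or nullable also add FOLLOW(N). Iterate to a fixed point.

C is the start symbol, so $ ∈ FOLLOW(C).
In B → P C n: C is followed by n, add FIRST(n) \ {ε} = { 'n' }

Taking the union: FOLLOW(C) = { $, 'n' }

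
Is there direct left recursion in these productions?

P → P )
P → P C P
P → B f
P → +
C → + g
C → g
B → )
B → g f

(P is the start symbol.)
P → P ): LEFT RECURSIVE (starts with P)
P → P C P: LEFT RECURSIVE (starts with P)
P → B f: starts with B
P → +: starts with '+'
C → + g: starts with '+'
C → g: starts with g
B → ): starts with ')'
B → g f: starts with g

The grammar has direct left recursion on: P.

Answer: Yes, P is left-recursive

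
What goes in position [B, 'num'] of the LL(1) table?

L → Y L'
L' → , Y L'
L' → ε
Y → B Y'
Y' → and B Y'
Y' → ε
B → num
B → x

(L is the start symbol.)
To find M[B, 'num'], we find productions for B where 'num' is in the predict set (PREDICT(N → α) = (FIRST(α) \ {ε}) ∪ (FOLLOW(N) if α ⇒* ε)).

B → num: PREDICT = { 'num' }
  'num' is in predict set, so this production goes in M[B, 'num']
B → x: PREDICT = { 'x' }

M[B, 'num'] = B → num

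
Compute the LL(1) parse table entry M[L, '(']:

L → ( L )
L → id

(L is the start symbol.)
To find M[L, '('], we find productions for L where '(' is in the predict set (PREDICT(N → α) = (FIRST(α) \ {ε}) ∪ (FOLLOW(N) if α ⇒* ε)).

L → ( L ): PREDICT = { '(' }
  '(' is in predict set, so this production goes in M[L, '(']
L → id: PREDICT = { 'id' }

M[L, '('] = L → ( L )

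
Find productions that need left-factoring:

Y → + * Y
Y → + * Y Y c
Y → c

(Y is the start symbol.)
Left-factoring is needed when two productions for the same non-terminal
share a common prefix on the right-hand side.

Productions for Y:
  Y → + * Y
  Y → + * Y Y c
  Y → c

Found common prefix '+ * Y' in productions for Y

Answer: Yes, Y has productions with common prefix '+ * Y'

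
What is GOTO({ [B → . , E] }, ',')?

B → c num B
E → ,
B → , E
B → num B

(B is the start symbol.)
GOTO(I, ',') = CLOSURE({ [A → αX.β] : [A → α.Xβ] ∈ I, X = ',' })

Items with dot before ',', with the dot advanced:
  [B → . , E] → [B → , . E]
Closure of the advanced items:
  [B → , . E] has the dot before E: add [E → . ,]

GOTO = { [B → , . E], [E → . ,] }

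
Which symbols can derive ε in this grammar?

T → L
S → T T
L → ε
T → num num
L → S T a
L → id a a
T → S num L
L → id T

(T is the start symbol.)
A non-terminal is nullable if it can derive ε (the empty string): either it has an ε-production, or it has a production whose right-hand side consists entirely of nullable non-terminals.

ε-productions: L → ε
So L is immediately nullable.
T → L: every symbol on the right is nullable, so T is nullable too.
S → T T: every symbol on the right is nullable, so S is nullable too.
Every non-terminal is now nullable.
Nullable = { 'L', 'S', 'T' }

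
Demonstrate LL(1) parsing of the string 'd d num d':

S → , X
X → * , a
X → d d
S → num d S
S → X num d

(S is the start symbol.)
LL(1) parsing maintains a stack (initially the start symbol over $) and the input. At each step: if the stack top is a terminal, match it against the current input token; if it is a non-terminal N, replace it with the RHS of M[N, lookahead] (the unique production whose predict set contains the lookahead).

Stack is shown with the top on the left.

Stack        Input        Action
--------------------------------
S $          d d num d $  output S → X num d
X num d $    d d num d $  output X → d d
d d num d $  d d num d $  match 'd'
d num d $    d num d $    match 'd'
num d $      num d $      match 'num'
d $          d $          match 'd'
$            $            accept

The string is accepted.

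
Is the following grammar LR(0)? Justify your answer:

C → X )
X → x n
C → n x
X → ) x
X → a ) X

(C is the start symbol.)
A grammar is LR(0) if no state in the canonical LR(0) collection has:
  - both a shift item (dot before a terminal) and a complete item (shift-reduce conflict), or
  - two or more complete items (reduce-reduce conflict; the accept item [C' → C .] counts as a complete item here).

Augment with C' → C and build the canonical LR(0) collection (I0 = CLOSURE({[C' → . C]}), then GOTO on every symbol after a dot until no new states appear). It has 13 states:
  I0: { [C → . X )], [C → . n x], [C' → . C], [X → . ) x], [X → . a ) X], [X → . x n] }  — shift
  I1: { [X → ) . x] }  — shift
  I2: { [C' → C .] }  — accept
  I3: { [C → X . )] }  — shift
  I4: { [X → a . ) X] }  — shift
  I5: { [C → n . x] }  — shift
  I6: { [X → x . n] }  — shift
  I7: { [X → x n .] }  — reduce
  I8: { [C → n x .] }  — reduce
  I9: { [X → . ) x], [X → . a ) X], [X → . x n], [X → a ) . X] }  — shift
  I10: { [X → a ) X .] }  — reduce
  I11: { [C → X ) .] }  — reduce
  I12: { [X → ) x .] }  — reduce

Every state is either a pure shift/goto state or contains exactly one complete item and nothing to shift — no conflicts. The grammar is LR(0).

Answer: Yes, the grammar is LR(0)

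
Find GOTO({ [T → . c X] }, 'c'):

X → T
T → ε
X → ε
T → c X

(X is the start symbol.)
{ [T → . c X], [T → .], [T → c . X], [X → . T], [X → .] }

GOTO(I, 'c') = CLOSURE({ [A → αX.β] : [A → α.Xβ] ∈ I, X = 'c' })

Items with dot before 'c', with the dot advanced:
  [T → . c X] → [T → c . X]
Closure of the advanced items:
  [T → c . X] has the dot before X: add [X → . T], [X → .]
  [X → . T] has the dot before T: add [T → .], [T → . c X]

GOTO = { [T → . c X], [T → .], [T → c . X], [X → . T], [X → .] }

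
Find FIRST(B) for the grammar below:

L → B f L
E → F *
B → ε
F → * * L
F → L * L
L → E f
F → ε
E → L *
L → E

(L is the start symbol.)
From B → ε:
  - ε-production, so ε ∈ FIRST(B)

Collecting: FIRST(B) = { ε }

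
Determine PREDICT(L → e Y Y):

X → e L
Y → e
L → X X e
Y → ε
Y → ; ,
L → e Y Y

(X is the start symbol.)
PREDICT(L → e Y Y) = (FIRST(RHS) \ {ε}) ∪ (FOLLOW(L) if ε ∈ FIRST(RHS), i.e. RHS ⇒* ε)
FIRST(e Y Y) = { 'e' }
ε ∉ FIRST(e Y Y), so FOLLOW(L) is not added.
PREDICT(L → e Y Y) = { 'e' }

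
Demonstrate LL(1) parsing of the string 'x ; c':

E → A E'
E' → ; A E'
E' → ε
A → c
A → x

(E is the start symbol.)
LL(1) parsing maintains a stack (initially the start symbol over $) and the input. At each step: if the stack top is a terminal, match it against the current input token; if it is a non-terminal N, replace it with the RHS of M[N, lookahead] (the unique production whose predict set contains the lookahead).

Stack is shown with the top on the left.

Stack     Input    Action
-------------------------
E $       x ; c $  output E → A E'
A E' $    x ; c $  output A → x
x E' $    x ; c $  match 'x'
E' $      ; c $    output E' → ; A E'
; A E' $  ; c $    match ';'
A E' $    c $      output A → c
c E' $    c $      match 'c'
E' $      $        output E' → ε
$         $        accept

The string is accepted.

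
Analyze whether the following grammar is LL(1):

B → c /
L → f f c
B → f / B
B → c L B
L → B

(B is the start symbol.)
No. Predict set conflict for B: { 'c' }

Relevant sets:
  FIRST(B) = { 'c', 'f' }

For B:
  PREDICT(B → c '/') = { 'c' }
  PREDICT(B → f '/' B) = { 'f' }
  PREDICT(B → c L B) = { 'c' }
For L:
  PREDICT(L → f f c) = { 'f' }
  PREDICT(L → B) = { 'c', 'f' }

Conflict found: Predict set conflict for B: { 'c' }
The grammar is NOT LL(1).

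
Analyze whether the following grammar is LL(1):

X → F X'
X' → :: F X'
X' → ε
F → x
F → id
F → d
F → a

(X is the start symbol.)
Yes, the grammar is LL(1).

Relevant sets:
  FOLLOW(X') = { $ }

For X':
  PREDICT(X' → :: F X') = { '::' }
  PREDICT(X' → ε) = { $ }
For F:
  PREDICT(F → x) = { 'x' }
  PREDICT(F → id) = { 'id' }
  PREDICT(F → d) = { 'd' }
  PREDICT(F → a) = { 'a' }
X has a single production, so nothing to check there.

All predict sets are disjoint. The grammar IS LL(1).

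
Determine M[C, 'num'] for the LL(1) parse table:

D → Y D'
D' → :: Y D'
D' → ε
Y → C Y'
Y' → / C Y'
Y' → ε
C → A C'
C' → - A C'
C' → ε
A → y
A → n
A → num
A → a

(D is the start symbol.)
To find M[C, 'num'], we find productions for C where 'num' is in the predict set (PREDICT(N → α) = (FIRST(α) \ {ε}) ∪ (FOLLOW(N) if α ⇒* ε)).

Relevant sets:
  FIRST(A) = { 'a', 'n', 'num', 'y' }

C → A C': PREDICT = { 'a', 'n', 'num', 'y' }
  'num' is in predict set, so this production goes in M[C, 'num']

M[C, 'num'] = C → A C'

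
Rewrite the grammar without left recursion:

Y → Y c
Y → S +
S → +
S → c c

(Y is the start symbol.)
Y is directly left-recursive. The standard transformation for
  A → A α₁ | ... | A α_m | β₁ | ... | β_n
is
  A  → β₁ A' | ... | β_n A'
  A' → α₁ A' | ... | α_m A' | ε

Y → S + becomes Y → S + Y'
Y → Y c becomes Y' → c Y'
Add Y' → ε

Productions for other non-terminals are unchanged:
  S → +
  S → c c

Resulting grammar:
Y → S + Y'
Y' → c Y'
Y' → ε
S → +
S → c c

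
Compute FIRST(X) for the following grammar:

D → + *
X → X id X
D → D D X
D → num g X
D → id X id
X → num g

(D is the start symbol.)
To compute FIRST(X), examine every production with X on the left-hand side, reading each right-hand side left to right until a non-nullable symbol is reached.

From X → X id X:
  - X is the symbol being defined: contributes nothing new
    X is not nullable, so stop
From X → num g:
  - num is a terminal: add 'num' and stop

Collecting: FIRST(X) = { 'num' }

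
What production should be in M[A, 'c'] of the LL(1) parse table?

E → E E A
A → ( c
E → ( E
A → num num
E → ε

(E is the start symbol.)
To find M[A, 'c'], we find productions for A where 'c' is in the predict set (PREDICT(N → α) = (FIRST(α) \ {ε}) ∪ (FOLLOW(N) if α ⇒* ε)).

A → ( c: PREDICT = { '(' }
A → num num: PREDICT = { 'num' }

M[A, 'c'] is empty (no production applies)

Answer: Empty (error entry)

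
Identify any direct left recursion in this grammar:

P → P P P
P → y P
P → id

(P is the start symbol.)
P → P P P: LEFT RECURSIVE (starts with P)
P → y P: starts with y
P → id: starts with id

The grammar has direct left recursion on: P.

Answer: Yes, P is left-recursive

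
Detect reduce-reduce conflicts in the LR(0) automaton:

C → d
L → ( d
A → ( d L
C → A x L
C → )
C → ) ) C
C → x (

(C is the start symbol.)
No reduce-reduce conflicts

Augment with C' → C and build the canonical LR(0) collection (I0 = CLOSURE({[C' → . C]}), then GOTO on every symbol after a dot until no new states appear). It has 16 states:
  I0: { [A → . ( d L], [C → . ) ) C], [C → . )], [C → . A x L], [C → . d], [C → . x (], [C' → . C] }  — shift
  I1: { [A → ( . d L] }  — shift
  I2: { [C → ) . ) C], [C → ) .] }  — shift, reduce
  I3: { [C → A . x L] }  — shift
  I4: { [C' → C .] }  — accept
  I5: { [C → d .] }  — reduce
  I6: { [C → x . (] }  — shift
  I7: { [C → x ( .] }  — reduce
  I8: { [C → A x . L], [L → . ( d] }  — shift
  I9: { [L → ( . d] }  — shift
  I10: { [C → A x L .] }  — reduce
  I11: { [L → ( d .] }  — reduce
  I12: { [A → . ( d L], [C → ) ) . C], [C → . ) ) C], [C → . )], [C → . A x L], [C → . d], [C → . x (] }  — shift
  I13: { [C → ) ) C .] }  — reduce
  I14: { [A → ( d . L], [L → . ( d] }  — shift
  I15: { [A → ( d L .] }  — reduce

No state contains more than one complete item.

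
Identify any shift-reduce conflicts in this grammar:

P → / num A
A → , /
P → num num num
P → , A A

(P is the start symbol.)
No shift-reduce conflicts

A shift-reduce conflict occurs when an LR(0) state has both:
  - a complete (reduce) item [A → α .] (dot at the end), and
  - a shift item [B → β . c γ] (dot before a terminal).

Augment with P' → P and build the canonical LR(0) collection (I0 = CLOSURE({[P' → . P]}), then GOTO on every symbol after a dot until no new states appear). It has 13 states:
  I0: { [P → . , A A], [P → . / num A], [P → . num num num], [P' → . P] }  — shift
  I1: { [A → . , /], [P → , . A A] }  — shift
  I2: { [P → / . num A] }  — shift
  I3: { [P' → P .] }  — accept
  I4: { [P → num . num num] }  — shift
  I5: { [P → num num . num] }  — shift
  I6: { [P → num num num .] }  — reduce
  I7: { [A → . , /], [P → / num . A] }  — shift
  I8: { [A → , . /] }  — shift
  I9: { [P → / num A .] }  — reduce
  I10: { [A → , / .] }  — reduce
  I11: { [A → . , /], [P → , A . A] }  — shift
  I12: { [P → , A A .] }  — reduce

No state contains both a complete item and a shift item.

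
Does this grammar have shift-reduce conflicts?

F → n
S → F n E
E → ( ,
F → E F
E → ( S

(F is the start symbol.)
A shift-reduce conflict occurs when an LR(0) state has both:
  - a complete (reduce) item [A → α .] (dot at the end), and
  - a shift item [B → β . c γ] (dot before a terminal).

Augment with F' → F and build the canonical LR(0) collection (I0 = CLOSURE({[F' → . F]}), then GOTO on every symbol after a dot until no new states appear). It has 11 states:
  I0: { [E → . ( ,], [E → . ( S], [F → . E F], [F → . n], [F' → . F] }  — shift
  I1: { [E → ( . ,], [E → ( . S], [E → . ( ,], [E → . ( S], [F → . E F], [F → . n], [S → . F n E] }  — shift
  I2: { [E → . ( ,], [E → . ( S], [F → . E F], [F → . n], [F → E . F] }  — shift
  I3: { [F' → F .] }  — accept
  I4: { [F → n .] }  — reduce
  I5: { [F → E F .] }  — reduce
  I6: { [E → ( , .] }  — reduce
  I7: { [S → F . n E] }  — shift
  I8: { [E → ( S .] }  — reduce
  I9: { [E → . ( ,], [E → . ( S], [S → F n . E] }  — shift
  I10: { [S → F n E .] }  — reduce

No state contains both a complete item and a shift item.

Answer: No shift-reduce conflicts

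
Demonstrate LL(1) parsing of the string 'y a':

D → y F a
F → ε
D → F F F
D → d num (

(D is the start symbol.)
Stack is shown with the top on the left.

Stack    Input  Action
----------------------
D $      y a $  output D → y F a
y F a $  y a $  match 'y'
F a $    a $    output F → ε
a $      a $    match 'a'
$        $      accept

The string is accepted.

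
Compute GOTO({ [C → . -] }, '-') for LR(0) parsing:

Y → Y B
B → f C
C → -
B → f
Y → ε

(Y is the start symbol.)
GOTO(I, '-') = CLOSURE({ [A → αX.β] : [A → α.Xβ] ∈ I, X = '-' })

Items with dot before '-', with the dot advanced:
  [C → . -] → [C → - .]
Closure adds nothing (no advanced item has the dot before a non-terminal).

GOTO = { [C → - .] }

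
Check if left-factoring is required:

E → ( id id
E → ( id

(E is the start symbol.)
Left-factoring is needed when two productions for the same non-terminal
share a common prefix on the right-hand side.

Productions for E:
  E → ( id id
  E → ( id

Found common prefix '( id' in productions for E

Answer: Yes, E has productions with common prefix '( id'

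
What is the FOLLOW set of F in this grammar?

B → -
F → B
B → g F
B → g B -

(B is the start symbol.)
{ $, '-' }

To compute FOLLOW(F), find every occurrence of F on a right-hand side N → α F β: add FIRST(β) \ {ε}, and if β is empty or nullable also add FOLLOW(N). Iterate to a fixed point.

In B → g F: F is at the end, add FOLLOW(B)

The FOLLOW sets referred to above (computed the same way, to a fixed point):
  FOLLOW(B) = { $, '-' }

Taking the union: FOLLOW(F) = { $, '-' }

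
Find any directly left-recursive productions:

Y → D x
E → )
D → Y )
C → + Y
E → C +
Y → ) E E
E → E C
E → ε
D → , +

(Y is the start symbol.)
Yes, E is left-recursive

Direct left recursion occurs when N → N α for some non-terminal N (the right-hand side begins with the left-hand side itself).

Y → D x: starts with D
E → ): starts with ')'
D → Y ): starts with Y
C → + Y: starts with '+'
E → C +: starts with C
Y → ) E E: starts with ')'
E → E C: LEFT RECURSIVE (starts with E)
E → ε: starts with ε
D → , +: starts with ','

The grammar has direct left recursion on: E.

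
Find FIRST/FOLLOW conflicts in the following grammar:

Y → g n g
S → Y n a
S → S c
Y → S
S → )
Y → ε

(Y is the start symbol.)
Yes. Y → S with FOLLOW(Y) on { 'n' }

A FIRST/FOLLOW conflict occurs when a non-terminal N has a nullable alternative N → β (β ⇒* ε) and another alternative N → α with FIRST(α) ∩ FOLLOW(N) ≠ ∅: on such a lookahead the parser cannot decide between expanding α and letting N vanish via β.

Nullable non-terminals: Y.
FIRST sets used below: FIRST(S) = { ')', 'g', 'n' }

Y: nullable alternative(s) Y → ε; FOLLOW(Y) = { $, 'n' }
  Y → g n g: FIRST \ {ε} = { 'g' } — disjoint from FOLLOW(Y)
  Y → S: FIRST \ {ε} = { ')', 'g', 'n' } — overlaps FOLLOW(Y) on { 'n' }: CONFLICT
  Y → ε: FIRST \ {ε} = { } — this is the only nullable alternative, skip

S has no nullable alternative, so no FIRST/FOLLOW check is needed there.

So the grammar has 1 FIRST/FOLLOW conflict (marked CONFLICT above).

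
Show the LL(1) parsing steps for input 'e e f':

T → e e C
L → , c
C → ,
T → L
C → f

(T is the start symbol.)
Stack is shown with the top on the left.

Stack    Input    Action
------------------------
T $      e e f $  output T → e e C
e e C $  e e f $  match 'e'
e C $    e f $    match 'e'
C $      f $      output C → f
f $      f $      match 'f'
$        $        accept

The string is accepted.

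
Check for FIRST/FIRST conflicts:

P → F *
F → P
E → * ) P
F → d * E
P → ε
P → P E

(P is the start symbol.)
Yes. P → F '*' / P → P E on { '*', 'd' }; F → P / F → d '*' E on { 'd' }

A FIRST/FIRST conflict occurs when two productions N → α and N → β for the same non-terminal have FIRST(α) ∩ FIRST(β) ≠ ∅ (with ε ∈ FIRST of a nullable right-hand side, so two nullable alternatives also conflict).

FIRST sets of the non-terminals at (or reachable through a nullable prefix from) the front of some alternative:
  FIRST(F) = { '*', 'd', ε }
  FIRST(P) = { '*', 'd', ε }
  FIRST(E) = { '*' }

Productions for P:
  P → F *: FIRST = { '*', 'd' }
  P → ε: FIRST = { ε }
  P → P E: FIRST = { '*', 'd' }
Productions for F:
  F → P: FIRST = { '*', 'd', ε }
  F → d * E: FIRST = { 'd' }
E has only one production, so no FIRST/FIRST conflict is possible there.

Conflict for P: P → F * and P → P E
  Overlap: { '*', 'd' }
Conflict for F: F → P and F → d * E
  Overlap: { 'd' }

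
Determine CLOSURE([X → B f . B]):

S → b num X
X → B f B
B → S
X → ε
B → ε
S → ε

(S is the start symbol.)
To compute CLOSURE, for each item [A → α.Bβ] where B is a non-terminal, add [B → .γ] for all productions B → γ; repeat for the newly added items until nothing changes.

Start with: [X → B f . B]
  [X → B f . B] has the dot before B: add [B → . S], [B → .]
  [B → . S] has the dot before S: add [S → . b num X], [S → .]
No further items can be added.

CLOSURE = { [B → . S], [B → .], [S → . b num X], [S → .], [X → B f . B] }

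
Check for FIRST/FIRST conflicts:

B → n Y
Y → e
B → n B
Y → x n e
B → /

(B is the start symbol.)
A FIRST/FIRST conflict occurs when two productions N → α and N → β for the same non-terminal have FIRST(α) ∩ FIRST(β) ≠ ∅ (with ε ∈ FIRST of a nullable right-hand side, so two nullable alternatives also conflict).

Productions for B:
  B → n Y: FIRST = { 'n' }
  B → n B: FIRST = { 'n' }
  B → /: FIRST = { '/' }
Productions for Y:
  Y → e: FIRST = { 'e' }
  Y → x n e: FIRST = { 'x' }

Conflict for B: B → n Y and B → n B
  Overlap: { 'n' }

Answer: Yes. B → n Y / B → n B on { 'n' }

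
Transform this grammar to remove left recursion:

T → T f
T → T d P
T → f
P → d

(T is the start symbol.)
T is directly left-recursive. The standard transformation for
  A → A α₁ | ... | A α_m | β₁ | ... | β_n
is
  A  → β₁ A' | ... | β_n A'
  A' → α₁ A' | ... | α_m A' | ε

T → f becomes T → f T'
T → T f becomes T' → f T'
T → T d P becomes T' → d P T'
Add T' → ε

Productions for other non-terminals are unchanged:
  P → d

Resulting grammar:
T → f T'
T' → f T'
T' → d P T'
T' → ε
P → d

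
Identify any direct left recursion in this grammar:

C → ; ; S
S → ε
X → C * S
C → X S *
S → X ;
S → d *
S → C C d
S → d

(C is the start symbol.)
C → ; ; S: starts with ';'
S → ε: starts with ε
X → C * S: starts with C
C → X S *: starts with X
S → X ;: starts with X
S → d *: starts with d
S → C C d: starts with C
S → d: starts with d

No direct left recursion found.

Answer: No direct left recursion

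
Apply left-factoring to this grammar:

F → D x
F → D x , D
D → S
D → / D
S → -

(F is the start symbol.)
Left-factoring transforms A → αβ₁ | αβ₂ into A → αA' and A' → β₁ | β₂
(α is the longest common prefix among the alternatives). Repeat until
no nonterminal has two alternatives with a common prefix.

Round 1: F has alternatives sharing prefix 'D x'. Introduce F': F → D x F'
  Add: F' → ε
  Add: F' → , D

No remaining common prefixes — done.

Resulting grammar:
F → D x F'
F' → ε
F' → , D
D → S
D → / D
S → -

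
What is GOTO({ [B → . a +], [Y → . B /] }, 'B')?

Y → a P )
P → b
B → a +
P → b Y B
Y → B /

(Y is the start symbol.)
GOTO(I, 'B') = CLOSURE({ [A → αX.β] : [A → α.Xβ] ∈ I, X = 'B' })

Items with dot before 'B', with the dot advanced:
  [Y → . B /] → [Y → B . /]
Closure adds nothing (no advanced item has the dot before a non-terminal).

GOTO = { [Y → B . /] }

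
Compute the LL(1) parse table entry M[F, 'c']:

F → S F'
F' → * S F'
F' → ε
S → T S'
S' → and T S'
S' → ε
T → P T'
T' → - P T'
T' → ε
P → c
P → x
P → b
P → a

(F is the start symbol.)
To find M[F, 'c'], we find productions for F where 'c' is in the predict set (PREDICT(N → α) = (FIRST(α) \ {ε}) ∪ (FOLLOW(N) if α ⇒* ε)).

Relevant sets:
  FIRST(S) = { 'a', 'b', 'c', 'x' }

F → S F': PREDICT = { 'a', 'b', 'c', 'x' }
  'c' is in predict set, so this production goes in M[F, 'c']

M[F, 'c'] = F → S F'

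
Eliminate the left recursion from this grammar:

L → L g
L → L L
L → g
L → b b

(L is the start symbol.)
L → g L'
L → b b L'
L' → g L'
L' → L L'
L' → ε

L is directly left-recursive. The standard transformation for
  A → A α₁ | ... | A α_m | β₁ | ... | β_n
is
  A  → β₁ A' | ... | β_n A'
  A' → α₁ A' | ... | α_m A' | ε

L → g becomes L → g L'
L → b b becomes L → b b L'
L → L g becomes L' → g L'
L → L L becomes L' → L L'
Add L' → ε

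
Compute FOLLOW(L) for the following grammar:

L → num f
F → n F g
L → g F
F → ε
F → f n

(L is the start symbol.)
{ $ }

L is the start symbol, so $ ∈ FOLLOW(L).
L does not occur on any right-hand side.

Taking the union: FOLLOW(L) = { $ }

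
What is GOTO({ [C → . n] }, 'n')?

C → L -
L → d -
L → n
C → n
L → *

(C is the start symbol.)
GOTO(I, 'n') = CLOSURE({ [A → αX.β] : [A → α.Xβ] ∈ I, X = 'n' })

Items with dot before 'n', with the dot advanced:
  [C → . n] → [C → n .]
Closure adds nothing (no advanced item has the dot before a non-terminal).

GOTO = { [C → n .] }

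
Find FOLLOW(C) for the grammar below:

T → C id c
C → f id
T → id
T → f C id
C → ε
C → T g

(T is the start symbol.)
{ 'id' }

To compute FOLLOW(C), find every occurrence of C on a right-hand side N → α C β: add FIRST(β) \ {ε}, and if β is empty or nullable also add FOLLOW(N). Iterate to a fixed point.

In T → C id c: C is followed by id c, add FIRST(id c) \ {ε} = { 'id' }
In T → f C id: C is followed by id, add FIRST(id) \ {ε} = { 'id' }

Taking the union: FOLLOW(C) = { 'id' }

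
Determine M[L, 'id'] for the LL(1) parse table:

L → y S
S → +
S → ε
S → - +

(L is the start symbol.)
To find M[L, 'id'], we find productions for L where 'id' is in the predict set (PREDICT(N → α) = (FIRST(α) \ {ε}) ∪ (FOLLOW(N) if α ⇒* ε)).

L → y S: PREDICT = { 'y' }

M[L, 'id'] is empty (no production applies)

Answer: Empty (error entry)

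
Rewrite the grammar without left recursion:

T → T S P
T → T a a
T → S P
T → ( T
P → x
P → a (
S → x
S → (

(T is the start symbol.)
T is directly left-recursive. The standard transformation for
  A → A α₁ | ... | A α_m | β₁ | ... | β_n
is
  A  → β₁ A' | ... | β_n A'
  A' → α₁ A' | ... | α_m A' | ε

T → S P becomes T → S P T'
T → ( T becomes T → ( T T'
T → T S P becomes T' → S P T'
T → T a a becomes T' → a a T'
Add T' → ε

Productions for other non-terminals are unchanged:
  P → x
  P → a (
  S → x
  S → (

Resulting grammar:
T → S P T'
T → ( T T'
T' → S P T'
T' → a a T'
T' → ε
P → x
P → a (
S → x
S → (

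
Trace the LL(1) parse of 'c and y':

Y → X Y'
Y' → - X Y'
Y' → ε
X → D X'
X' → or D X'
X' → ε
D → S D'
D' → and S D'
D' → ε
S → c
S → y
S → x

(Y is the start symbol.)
LL(1) parsing maintains a stack (initially the start symbol over $) and the input. At each step: if the stack top is a terminal, match it against the current input token; if it is a non-terminal N, replace it with the RHS of M[N, lookahead] (the unique production whose predict set contains the lookahead).

Stack is shown with the top on the left.

Stack             Input      Action
-----------------------------------
Y $               c and y $  output Y → X Y'
X Y' $            c and y $  output X → D X'
D X' Y' $         c and y $  output D → S D'
S D' X' Y' $      c and y $  output S → c
c D' X' Y' $      c and y $  match 'c'
D' X' Y' $        and y $    output D' → and S D'
and S D' X' Y' $  and y $    match 'and'
S D' X' Y' $      y $        output S → y
y D' X' Y' $      y $        match 'y'
D' X' Y' $        $          output D' → ε
X' Y' $           $          output X' → ε
Y' $              $          output Y' → ε
$                 $          accept

The string is accepted.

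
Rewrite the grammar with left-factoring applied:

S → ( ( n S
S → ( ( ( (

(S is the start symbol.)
Left-factoring transforms A → αβ₁ | αβ₂ into A → αA' and A' → β₁ | β₂
(α is the longest common prefix among the alternatives). Repeat until
no nonterminal has two alternatives with a common prefix.

Round 1: S has alternatives sharing prefix '( ('. Introduce S': S → ( ( S'
  Add: S' → n S
  Add: S' → ( (

No remaining common prefixes — done.

Resulting grammar:
S → ( ( S'
S' → n S
S' → ( (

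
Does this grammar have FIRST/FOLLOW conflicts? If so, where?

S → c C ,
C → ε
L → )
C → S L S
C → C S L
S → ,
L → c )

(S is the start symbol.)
A FIRST/FOLLOW conflict occurs when a non-terminal N has a nullable alternative N → β (β ⇒* ε) and another alternative N → α with FIRST(α) ∩ FOLLOW(N) ≠ ∅: on such a lookahead the parser cannot decide between expanding α and letting N vanish via β.

Nullable non-terminals: C.
FIRST sets used below: FIRST(S) = { ',', 'c' }, FIRST(C) = { ',', 'c', ε }

C: nullable alternative(s) C → ε; FOLLOW(C) = { ',', 'c' }
  C → ε: FIRST \ {ε} = { } — this is the only nullable alternative, skip
  C → S L S: FIRST \ {ε} = { ',', 'c' } — overlaps FOLLOW(C) on { ',', 'c' }: CONFLICT
  C → C S L: FIRST \ {ε} = { ',', 'c' } — overlaps FOLLOW(C) on { ',', 'c' }: CONFLICT

L, S have no nullable alternative, so no FIRST/FOLLOW check is needed there.

So the grammar has 2 FIRST/FOLLOW conflicts (marked CONFLICT above).

Answer: Yes. C → S L S with FOLLOW(C) on { ',', 'c' }; C → C S L with FOLLOW(C) on { ',', 'c' }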